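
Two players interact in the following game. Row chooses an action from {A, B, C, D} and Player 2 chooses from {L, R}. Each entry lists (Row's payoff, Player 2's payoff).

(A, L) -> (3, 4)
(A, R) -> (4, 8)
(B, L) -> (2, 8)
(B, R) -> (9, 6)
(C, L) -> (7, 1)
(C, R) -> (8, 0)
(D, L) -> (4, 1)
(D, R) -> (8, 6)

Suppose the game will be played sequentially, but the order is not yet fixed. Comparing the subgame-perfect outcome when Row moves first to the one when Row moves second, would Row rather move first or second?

If Row leads: Player 2's best replies are A→R, B→L, C→L, D→R; Row's induced payoffs 4, 2, 7, 8; outcome (D, R), payoffs (8, 6).
If Player 2 leads: Row's best replies are L→C, R→B; Player 2's induced payoffs 1, 6; outcome (B, R), payoffs (9, 6).
Row gets 8 moving first and 9 moving second, so Row prefers to move second.

second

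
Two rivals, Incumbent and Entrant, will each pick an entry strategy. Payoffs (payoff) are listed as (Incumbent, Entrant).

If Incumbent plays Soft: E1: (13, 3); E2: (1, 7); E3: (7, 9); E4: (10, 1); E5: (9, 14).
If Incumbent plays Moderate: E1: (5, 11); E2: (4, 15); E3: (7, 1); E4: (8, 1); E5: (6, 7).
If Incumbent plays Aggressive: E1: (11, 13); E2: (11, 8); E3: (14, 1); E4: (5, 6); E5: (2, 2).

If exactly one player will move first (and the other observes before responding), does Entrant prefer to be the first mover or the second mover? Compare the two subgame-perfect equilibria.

If Incumbent leads: Entrant's best replies are Soft→E5, Moderate→E2, Aggressive→E1; Incumbent's induced payoffs 9, 4, 11; outcome (Aggressive, E1), payoffs (11, 13).
If Entrant leads: Incumbent's best replies are E1→Soft, E2→Aggressive, E3→Aggressive, E4→Soft, E5→Soft; Entrant's induced payoffs 3, 8, 1, 1, 14; outcome (Soft, E5), payoffs (9, 14).
Entrant gets 14 moving first and 13 moving second, so Entrant prefers to move first.

first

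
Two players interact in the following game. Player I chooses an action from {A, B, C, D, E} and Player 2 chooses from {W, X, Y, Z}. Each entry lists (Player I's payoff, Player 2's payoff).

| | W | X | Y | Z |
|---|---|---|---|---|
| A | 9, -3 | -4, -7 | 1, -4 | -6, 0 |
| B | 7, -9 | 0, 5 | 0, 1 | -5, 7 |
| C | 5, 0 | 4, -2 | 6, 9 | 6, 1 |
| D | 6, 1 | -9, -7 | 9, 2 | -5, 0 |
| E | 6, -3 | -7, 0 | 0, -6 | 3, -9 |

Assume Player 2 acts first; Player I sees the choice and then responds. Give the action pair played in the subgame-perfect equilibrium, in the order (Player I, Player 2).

(D, Y)

Solve by backward induction (Player 2 leads).
- W: BR = A, leader payoff -3.
- X: BR = C, leader payoff -2.
- Y: BR = D, leader payoff 2.
- Z: BR = C, leader payoff 1.
Player 2's induced payoffs are -3, -2, 2, 1, so Player 2 commits to Y. Subgame-perfect outcome: (D, Y) with payoffs (9, 2).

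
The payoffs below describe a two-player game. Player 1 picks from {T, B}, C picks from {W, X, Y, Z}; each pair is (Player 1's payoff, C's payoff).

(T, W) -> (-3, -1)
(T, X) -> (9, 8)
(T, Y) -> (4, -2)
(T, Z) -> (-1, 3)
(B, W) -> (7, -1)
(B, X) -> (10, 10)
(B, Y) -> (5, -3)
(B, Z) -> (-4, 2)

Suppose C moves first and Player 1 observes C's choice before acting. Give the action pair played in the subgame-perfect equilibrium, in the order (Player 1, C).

(B, X)

Backward induction with C moving first.
- W: Player 1 compares -3, 7 and picks B; C would get -1.
- X: Player 1 compares 9, 10 and picks B; C would get 10.
- Y: Player 1 compares 4, 5 and picks B; C would get -3.
- Z: Player 1 compares -1, -4 and picks T; C would get 3.
C's induced payoffs are -1, 10, -3, 3, so C commits to X. Subgame-perfect outcome: (B, X) with payoffs (10, 10).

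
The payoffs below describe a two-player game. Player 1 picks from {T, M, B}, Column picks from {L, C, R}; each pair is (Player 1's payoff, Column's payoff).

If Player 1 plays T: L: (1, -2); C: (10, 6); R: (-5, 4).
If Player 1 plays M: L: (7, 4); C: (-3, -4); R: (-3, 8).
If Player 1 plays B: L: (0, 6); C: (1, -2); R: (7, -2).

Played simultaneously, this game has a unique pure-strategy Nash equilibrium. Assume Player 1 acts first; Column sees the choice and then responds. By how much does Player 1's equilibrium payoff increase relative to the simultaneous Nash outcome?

0

Work backward from Column's decision.
- T: BR = C, leader payoff 10.
- M: BR = R, leader payoff -3.
- B: BR = L, leader payoff 0.
Among 10, -3, 0, the best is 10 at T. Subgame-perfect outcome: (T, C) with payoffs (10, 6).
For the simultaneous game, intersect best replies.
Player 1's best replies: L→M; C→T; R→B.
Column's best replies: T→C; M→R; B→L.
The unique mutual best reply is (T, C), giving (10, 6).
Player 1's commitment gain: 10 − 10 = 0.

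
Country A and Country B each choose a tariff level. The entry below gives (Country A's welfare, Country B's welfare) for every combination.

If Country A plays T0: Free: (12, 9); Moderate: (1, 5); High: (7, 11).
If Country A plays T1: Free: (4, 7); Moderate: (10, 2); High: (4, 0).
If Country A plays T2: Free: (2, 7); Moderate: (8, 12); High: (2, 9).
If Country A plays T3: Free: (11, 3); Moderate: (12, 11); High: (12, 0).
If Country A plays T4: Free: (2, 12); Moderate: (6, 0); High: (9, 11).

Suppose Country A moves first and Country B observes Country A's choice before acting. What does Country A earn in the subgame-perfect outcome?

Work backward from Country B's decision.
- T0: BR = High, leader payoff 7.
- T1: BR = Free, leader payoff 4.
- T2: BR = Moderate, leader payoff 8.
- T3: BR = Moderate, leader payoff 12.
- T4: BR = Free, leader payoff 2.
Among 7, 4, 8, 12, 2, the best is 12 at T3. Subgame-perfect outcome: (T3, Moderate) with payoffs (12, 11).

12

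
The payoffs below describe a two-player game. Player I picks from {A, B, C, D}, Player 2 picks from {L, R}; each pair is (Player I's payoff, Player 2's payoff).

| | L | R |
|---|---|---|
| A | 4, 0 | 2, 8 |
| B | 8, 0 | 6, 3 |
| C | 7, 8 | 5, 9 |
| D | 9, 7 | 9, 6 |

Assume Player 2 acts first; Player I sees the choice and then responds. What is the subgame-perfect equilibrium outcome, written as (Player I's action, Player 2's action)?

Backward induction with Player 2 moving first.
- L: BR = D, leader payoff 7.
- R: BR = D, leader payoff 6.
Player 2's induced payoffs are 7, 6, so Player 2 commits to L. Subgame-perfect outcome: (D, L) with payoffs (9, 7).

(D, L)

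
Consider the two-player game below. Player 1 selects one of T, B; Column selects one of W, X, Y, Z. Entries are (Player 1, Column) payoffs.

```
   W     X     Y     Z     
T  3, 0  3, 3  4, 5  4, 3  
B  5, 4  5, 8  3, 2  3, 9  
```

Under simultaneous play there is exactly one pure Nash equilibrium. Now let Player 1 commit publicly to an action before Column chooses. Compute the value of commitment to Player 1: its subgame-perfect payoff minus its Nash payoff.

Column best-responds to each possible Player 1 move:
- T: BR = Y, leader payoff 4.
- B: BR = Z, leader payoff 3.
Maximizing over 4, 3, Player 1 chooses T. Subgame-perfect outcome: (T, Y) with payoffs (4, 5).
Under simultaneous play:
Player 1's best replies: W→B; X→B; Y→T; Z→T.
Column's best replies: T→Y; B→Z.
Only (T, Y) has each player best-responding; Nash payoffs (4, 5).
Player 1's commitment gain: 4 − 4 = 0.

0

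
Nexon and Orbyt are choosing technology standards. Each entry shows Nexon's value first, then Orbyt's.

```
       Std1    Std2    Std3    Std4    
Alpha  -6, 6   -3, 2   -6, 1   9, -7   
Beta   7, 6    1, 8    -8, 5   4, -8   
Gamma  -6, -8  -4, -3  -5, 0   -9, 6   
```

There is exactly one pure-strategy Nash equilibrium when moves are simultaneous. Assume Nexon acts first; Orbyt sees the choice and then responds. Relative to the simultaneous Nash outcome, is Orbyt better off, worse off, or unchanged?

unchanged

Orbyt best-responds to each possible Nexon move:
- Alpha: Orbyt compares 6, 2, 1, -7 and picks Std1; Nexon would get -6.
- Beta: Orbyt compares 6, 8, 5, -8 and picks Std2; Nexon would get 1.
- Gamma: Orbyt compares -8, -3, 0, 6 and picks Std4; Nexon would get -9.
Nexon's induced payoffs are -6, 1, -9, so Nexon commits to Beta. Subgame-perfect outcome: (Beta, Std2) with payoffs (1, 8).
For the simultaneous game, intersect best replies.
Nexon's best replies: Std1→Beta; Std2→Beta; Std3→Gamma; Std4→Alpha.
Orbyt's best replies: Alpha→Std1; Beta→Std2; Gamma→Std4.
The unique mutual best reply is (Beta, Std2), giving (1, 8).
Orbyt earns 8 sequentially versus 8 at the Nash outcome: unchanged.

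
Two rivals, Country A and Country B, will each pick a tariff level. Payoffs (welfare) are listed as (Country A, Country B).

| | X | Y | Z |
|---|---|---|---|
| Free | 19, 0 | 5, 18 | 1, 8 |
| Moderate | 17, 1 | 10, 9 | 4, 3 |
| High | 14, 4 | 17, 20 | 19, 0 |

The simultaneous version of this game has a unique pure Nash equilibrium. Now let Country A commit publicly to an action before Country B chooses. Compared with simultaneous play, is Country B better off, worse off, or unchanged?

Solve by backward induction (Country A leads).
- Free: Country B compares 0, 18, 8 and picks Y; Country A would get 5.
- Moderate: Country B compares 1, 9, 3 and picks Y; Country A would get 10.
- High: Country B compares 4, 20, 0 and picks Y; Country A would get 17.
Among 5, 10, 17, the best is 17 at High. Subgame-perfect outcome: (High, Y) with payoffs (17, 20).
Under simultaneous play:
Country A's best replies: X→Free; Y→High; Z→High.
Country B's best replies: Free→Y; Moderate→Y; High→Y.
The unique mutual best reply is (High, Y), giving (17, 20).
Country B earns 20 sequentially versus 20 at the Nash outcome: unchanged.

unchanged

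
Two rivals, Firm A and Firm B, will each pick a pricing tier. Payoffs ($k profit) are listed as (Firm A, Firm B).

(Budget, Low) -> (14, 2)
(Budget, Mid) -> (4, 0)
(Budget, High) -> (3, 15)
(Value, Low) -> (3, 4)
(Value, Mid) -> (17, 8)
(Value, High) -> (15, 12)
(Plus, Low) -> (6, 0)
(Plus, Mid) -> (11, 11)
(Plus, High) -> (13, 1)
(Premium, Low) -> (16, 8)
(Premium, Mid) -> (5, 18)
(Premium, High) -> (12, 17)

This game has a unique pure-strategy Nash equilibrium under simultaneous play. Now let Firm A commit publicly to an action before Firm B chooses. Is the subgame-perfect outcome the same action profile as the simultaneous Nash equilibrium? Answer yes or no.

yes

Firm B best-responds to each possible Firm A move:
- Budget → Firm B plays High (best of 2, 0, 15); Firm A gets 3.
- Value → Firm B plays High (best of 4, 8, 12); Firm A gets 15.
- Plus → Firm B plays Mid (best of 0, 11, 1); Firm A gets 11.
- Premium → Firm B plays Mid (best of 8, 18, 17); Firm A gets 5.
Firm A's induced payoffs are 3, 15, 11, 5, so Firm A commits to Value. Subgame-perfect outcome: (Value, High) with payoffs (15, 12).
Under simultaneous play:
Firm A's best replies: Low→Premium; Mid→Value; High→Value.
Firm B's best replies: Budget→High; Value→High; Plus→Mid; Premium→Mid.
Only (Value, High) has each player best-responding; Nash payoffs (15, 12).
Sequential outcome (Value, High) coincides with the Nash profile (Value, High).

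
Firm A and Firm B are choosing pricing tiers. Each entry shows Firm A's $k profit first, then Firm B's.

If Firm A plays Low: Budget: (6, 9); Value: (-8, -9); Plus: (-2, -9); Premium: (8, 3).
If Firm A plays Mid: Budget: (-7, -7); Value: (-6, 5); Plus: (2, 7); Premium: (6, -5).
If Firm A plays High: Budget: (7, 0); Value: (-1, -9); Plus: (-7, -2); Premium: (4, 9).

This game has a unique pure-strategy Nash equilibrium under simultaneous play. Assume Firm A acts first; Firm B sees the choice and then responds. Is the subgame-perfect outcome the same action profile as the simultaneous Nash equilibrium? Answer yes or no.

no

Firm B best-responds to each possible Firm A move:
- Low: BR = Budget, leader payoff 6.
- Mid: BR = Plus, leader payoff 2.
- High: BR = Premium, leader payoff 4.
Firm A's induced payoffs are 6, 2, 4, so Firm A commits to Low. Subgame-perfect outcome: (Low, Budget) with payoffs (6, 9).
Now find the simultaneous Nash equilibrium.
Firm A's best replies: Budget→High; Value→High; Plus→Mid; Premium→Low.
Firm B's best replies: Low→Budget; Mid→Plus; High→Premium.
Only (Mid, Plus) has each player best-responding; Nash payoffs (2, 7).
Sequential outcome (Low, Budget) differs from the Nash profile (Mid, Plus).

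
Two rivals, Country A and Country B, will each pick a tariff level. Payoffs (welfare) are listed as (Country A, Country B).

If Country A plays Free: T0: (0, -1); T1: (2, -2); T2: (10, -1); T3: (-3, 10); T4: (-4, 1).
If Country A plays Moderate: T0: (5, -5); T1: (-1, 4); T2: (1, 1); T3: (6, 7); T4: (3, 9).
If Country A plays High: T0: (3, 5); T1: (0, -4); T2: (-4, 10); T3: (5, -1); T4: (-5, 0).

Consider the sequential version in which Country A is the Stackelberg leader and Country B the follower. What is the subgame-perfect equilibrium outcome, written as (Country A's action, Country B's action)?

Solve by backward induction (Country A leads).
- Free: BR = T3, leader payoff -3.
- Moderate: BR = T4, leader payoff 3.
- High: BR = T2, leader payoff -4.
Among -3, 3, -4, the best is 3 at Moderate. Subgame-perfect outcome: (Moderate, T4) with payoffs (3, 9).

(Moderate, T4)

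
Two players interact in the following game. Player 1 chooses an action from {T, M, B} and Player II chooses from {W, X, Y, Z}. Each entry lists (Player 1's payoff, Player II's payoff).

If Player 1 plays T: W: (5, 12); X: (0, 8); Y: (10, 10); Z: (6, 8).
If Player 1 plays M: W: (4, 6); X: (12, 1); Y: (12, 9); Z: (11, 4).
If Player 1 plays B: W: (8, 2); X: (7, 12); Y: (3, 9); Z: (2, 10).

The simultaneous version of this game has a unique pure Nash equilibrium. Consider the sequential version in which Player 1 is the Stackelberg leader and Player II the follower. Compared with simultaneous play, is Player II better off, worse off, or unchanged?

Backward induction with Player 1 moving first.
- T: BR = W, leader payoff 5.
- M: BR = Y, leader payoff 12.
- B: BR = X, leader payoff 7.
Among 5, 12, 7, the best is 12 at M. Subgame-perfect outcome: (M, Y) with payoffs (12, 9).
Under simultaneous play:
Player 1's best replies: W→B; X→M; Y→M; Z→M.
Player II's best replies: T→W; M→Y; B→X.
Only (M, Y) has each player best-responding; Nash payoffs (12, 9).
Player II earns 9 sequentially versus 9 at the Nash outcome: unchanged.

unchanged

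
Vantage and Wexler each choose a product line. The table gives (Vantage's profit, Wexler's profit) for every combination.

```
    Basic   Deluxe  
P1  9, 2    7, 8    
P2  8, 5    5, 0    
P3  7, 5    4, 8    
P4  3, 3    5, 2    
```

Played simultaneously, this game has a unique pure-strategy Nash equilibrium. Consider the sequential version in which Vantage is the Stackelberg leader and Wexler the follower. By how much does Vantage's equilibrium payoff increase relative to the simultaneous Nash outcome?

Work backward from Wexler's decision.
- P1 → Wexler plays Deluxe (best of 2, 8); Vantage gets 7.
- P2 → Wexler plays Basic (best of 5, 0); Vantage gets 8.
- P3 → Wexler plays Deluxe (best of 5, 8); Vantage gets 4.
- P4 → Wexler plays Basic (best of 3, 2); Vantage gets 3.
Among 7, 8, 4, 3, the best is 8 at P2. Subgame-perfect outcome: (P2, Basic) with payoffs (8, 5).
Under simultaneous play:
Vantage's best replies: Basic→P1; Deluxe→P1.
Wexler's best replies: P1→Deluxe; P2→Basic; P3→Deluxe; P4→Basic.
Only (P1, Deluxe) has each player best-responding; Nash payoffs (7, 8).
Vantage's commitment gain: 8 − 7 = 1.

1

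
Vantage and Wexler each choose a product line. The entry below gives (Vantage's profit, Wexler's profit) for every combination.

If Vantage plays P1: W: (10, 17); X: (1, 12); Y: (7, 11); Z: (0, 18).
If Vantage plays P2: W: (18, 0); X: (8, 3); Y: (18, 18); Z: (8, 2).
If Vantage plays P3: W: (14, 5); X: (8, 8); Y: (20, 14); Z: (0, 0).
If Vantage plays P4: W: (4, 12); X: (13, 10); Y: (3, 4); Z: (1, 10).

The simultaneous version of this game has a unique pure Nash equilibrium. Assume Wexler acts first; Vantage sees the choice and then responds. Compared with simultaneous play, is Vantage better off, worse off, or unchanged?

unchanged

Work backward from Vantage's decision.
- W → Vantage plays P2 (best of 10, 18, 14, 4); Wexler gets 0.
- X → Vantage plays P4 (best of 1, 8, 8, 13); Wexler gets 10.
- Y → Vantage plays P3 (best of 7, 18, 20, 3); Wexler gets 14.
- Z → Vantage plays P2 (best of 0, 8, 0, 1); Wexler gets 2.
Maximizing over 0, 10, 14, 2, Wexler chooses Y. Subgame-perfect outcome: (P3, Y) with payoffs (20, 14).
Now find the simultaneous Nash equilibrium.
Vantage's best replies: W→P2; X→P4; Y→P3; Z→P2.
Wexler's best replies: P1→Z; P2→Y; P3→Y; P4→W.
The unique mutual best reply is (P3, Y), giving (20, 14).
Vantage earns 20 sequentially versus 20 at the Nash outcome: unchanged.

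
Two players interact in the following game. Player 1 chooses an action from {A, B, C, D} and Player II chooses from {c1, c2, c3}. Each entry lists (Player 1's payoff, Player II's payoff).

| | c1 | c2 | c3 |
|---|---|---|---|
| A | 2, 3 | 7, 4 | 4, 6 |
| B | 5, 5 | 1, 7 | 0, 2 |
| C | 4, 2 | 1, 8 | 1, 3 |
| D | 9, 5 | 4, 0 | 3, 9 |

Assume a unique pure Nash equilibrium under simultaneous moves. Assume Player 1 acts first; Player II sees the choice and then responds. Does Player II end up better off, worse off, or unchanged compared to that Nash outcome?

unchanged

Work backward from Player II's decision.
- A: BR = c3, leader payoff 4.
- B: BR = c2, leader payoff 1.
- C: BR = c2, leader payoff 1.
- D: BR = c3, leader payoff 3.
Player 1's induced payoffs are 4, 1, 1, 3, so Player 1 commits to A. Subgame-perfect outcome: (A, c3) with payoffs (4, 6).
For the simultaneous game, intersect best replies.
Player 1's best replies: c1→D; c2→A; c3→A.
Player II's best replies: A→c3; B→c2; C→c2; D→c3.
The unique mutual best reply is (A, c3), giving (4, 6).
Player II earns 6 sequentially versus 6 at the Nash outcome: unchanged.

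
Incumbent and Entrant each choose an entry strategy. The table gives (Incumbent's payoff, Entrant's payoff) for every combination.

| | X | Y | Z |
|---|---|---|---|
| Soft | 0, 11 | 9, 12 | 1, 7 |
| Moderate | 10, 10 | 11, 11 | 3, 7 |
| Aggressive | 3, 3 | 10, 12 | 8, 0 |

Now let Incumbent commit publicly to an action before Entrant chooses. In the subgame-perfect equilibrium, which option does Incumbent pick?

Solve by backward induction (Incumbent leads).
- Soft → Entrant plays Y (best of 11, 12, 7); Incumbent gets 9.
- Moderate → Entrant plays Y (best of 10, 11, 7); Incumbent gets 11.
- Aggressive → Entrant plays Y (best of 3, 12, 0); Incumbent gets 10.
Maximizing over 9, 11, 10, Incumbent chooses Moderate. Subgame-perfect outcome: (Moderate, Y) with payoffs (11, 11).

Moderate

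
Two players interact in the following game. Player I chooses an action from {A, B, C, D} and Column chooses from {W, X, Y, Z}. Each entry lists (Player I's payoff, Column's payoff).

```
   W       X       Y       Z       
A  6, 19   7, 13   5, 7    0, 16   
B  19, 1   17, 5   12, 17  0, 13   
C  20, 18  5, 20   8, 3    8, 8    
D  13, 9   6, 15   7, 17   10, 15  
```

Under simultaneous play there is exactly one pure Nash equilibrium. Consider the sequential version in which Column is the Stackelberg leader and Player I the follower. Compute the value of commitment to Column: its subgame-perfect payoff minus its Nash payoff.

Player I best-responds to each possible Column move:
- W → Player I plays C (best of 6, 19, 20, 13); Column gets 18.
- X → Player I plays B (best of 7, 17, 5, 6); Column gets 5.
- Y → Player I plays B (best of 5, 12, 8, 7); Column gets 17.
- Z → Player I plays D (best of 0, 0, 8, 10); Column gets 15.
Among 18, 5, 17, 15, the best is 18 at W. Subgame-perfect outcome: (C, W) with payoffs (20, 18).
Under simultaneous play:
Player I's best replies: W→C; X→B; Y→B; Z→D.
Column's best replies: A→W; B→Y; C→X; D→Y.
Only (B, Y) has each player best-responding; Nash payoffs (12, 17).
Column's commitment gain: 18 − 17 = 1.

1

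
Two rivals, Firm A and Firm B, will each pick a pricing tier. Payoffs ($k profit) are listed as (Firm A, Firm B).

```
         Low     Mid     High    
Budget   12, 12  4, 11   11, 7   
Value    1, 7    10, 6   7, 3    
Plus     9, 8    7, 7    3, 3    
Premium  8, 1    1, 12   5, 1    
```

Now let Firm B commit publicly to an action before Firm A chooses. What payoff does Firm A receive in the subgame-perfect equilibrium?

Solve by backward induction (Firm B leads).
- Low: Firm A compares 12, 1, 9, 8 and picks Budget; Firm B would get 12.
- Mid: Firm A compares 4, 10, 7, 1 and picks Value; Firm B would get 6.
- High: Firm A compares 11, 7, 3, 5 and picks Budget; Firm B would get 7.
Firm B's induced payoffs are 12, 6, 7, so Firm B commits to Low. Subgame-perfect outcome: (Budget, Low) with payoffs (12, 12).

12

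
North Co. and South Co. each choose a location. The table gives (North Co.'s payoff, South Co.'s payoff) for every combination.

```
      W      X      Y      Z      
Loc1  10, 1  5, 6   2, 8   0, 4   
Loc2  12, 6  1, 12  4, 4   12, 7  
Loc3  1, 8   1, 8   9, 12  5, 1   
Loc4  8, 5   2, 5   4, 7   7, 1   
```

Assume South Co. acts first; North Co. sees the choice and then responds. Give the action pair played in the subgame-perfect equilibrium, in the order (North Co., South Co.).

Solve by backward induction (South Co. leads).
- W: North Co. compares 10, 12, 1, 8 and picks Loc2; South Co. would get 6.
- X: North Co. compares 5, 1, 1, 2 and picks Loc1; South Co. would get 6.
- Y: North Co. compares 2, 4, 9, 4 and picks Loc3; South Co. would get 12.
- Z: North Co. compares 0, 12, 5, 7 and picks Loc2; South Co. would get 7.
Maximizing over 6, 6, 12, 7, South Co. chooses Y. Subgame-perfect outcome: (Loc3, Y) with payoffs (9, 12).

(Loc3, Y)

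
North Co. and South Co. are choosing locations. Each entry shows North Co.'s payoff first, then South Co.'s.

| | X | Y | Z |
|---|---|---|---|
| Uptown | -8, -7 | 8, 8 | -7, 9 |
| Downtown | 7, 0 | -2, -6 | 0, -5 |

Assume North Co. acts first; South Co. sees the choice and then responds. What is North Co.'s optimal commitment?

Downtown

Backward induction with North Co. moving first.
- Uptown: BR = Z, leader payoff -7.
- Downtown: BR = X, leader payoff 7.
Maximizing over -7, 7, North Co. chooses Downtown. Subgame-perfect outcome: (Downtown, X) with payoffs (7, 0).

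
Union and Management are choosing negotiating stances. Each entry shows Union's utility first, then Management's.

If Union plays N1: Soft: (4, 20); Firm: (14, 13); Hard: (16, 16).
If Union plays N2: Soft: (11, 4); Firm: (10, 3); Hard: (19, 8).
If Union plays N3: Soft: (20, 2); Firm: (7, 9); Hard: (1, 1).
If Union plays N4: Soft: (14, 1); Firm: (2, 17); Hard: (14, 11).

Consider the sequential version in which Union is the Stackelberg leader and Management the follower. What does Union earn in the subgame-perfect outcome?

Solve by backward induction (Union leads).
- N1: Management compares 20, 13, 16 and picks Soft; Union would get 4.
- N2: Management compares 4, 3, 8 and picks Hard; Union would get 19.
- N3: Management compares 2, 9, 1 and picks Firm; Union would get 7.
- N4: Management compares 1, 17, 11 and picks Firm; Union would get 2.
Maximizing over 4, 19, 7, 2, Union chooses N2. Subgame-perfect outcome: (N2, Hard) with payoffs (19, 8).

19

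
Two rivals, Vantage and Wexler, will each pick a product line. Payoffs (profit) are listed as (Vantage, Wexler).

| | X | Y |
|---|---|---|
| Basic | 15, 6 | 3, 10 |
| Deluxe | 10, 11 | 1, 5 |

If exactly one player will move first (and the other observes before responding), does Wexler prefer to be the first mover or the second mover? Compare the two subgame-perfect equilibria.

If Vantage leads: Wexler's best replies are Basic→Y, Deluxe→X; Vantage's induced payoffs 3, 10; outcome (Deluxe, X), payoffs (10, 11).
If Wexler leads: Vantage's best replies are X→Basic, Y→Basic; Wexler's induced payoffs 6, 10; outcome (Basic, Y), payoffs (3, 10).
Wexler gets 10 moving first and 11 moving second, so Wexler prefers to move second.

second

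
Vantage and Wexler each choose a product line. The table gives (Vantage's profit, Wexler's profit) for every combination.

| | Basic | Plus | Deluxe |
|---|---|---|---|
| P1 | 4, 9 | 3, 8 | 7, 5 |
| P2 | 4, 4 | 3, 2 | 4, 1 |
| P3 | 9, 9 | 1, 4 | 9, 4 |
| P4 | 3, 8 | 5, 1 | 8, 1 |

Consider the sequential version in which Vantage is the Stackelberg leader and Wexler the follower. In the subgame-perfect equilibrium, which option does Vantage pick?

P3

Backward induction with Vantage moving first.
- P1: Wexler compares 9, 8, 5 and picks Basic; Vantage would get 4.
- P2: Wexler compares 4, 2, 1 and picks Basic; Vantage would get 4.
- P3: Wexler compares 9, 4, 4 and picks Basic; Vantage would get 9.
- P4: Wexler compares 8, 1, 1 and picks Basic; Vantage would get 3.
Vantage's induced payoffs are 4, 4, 9, 3, so Vantage commits to P3. Subgame-perfect outcome: (P3, Basic) with payoffs (9, 9).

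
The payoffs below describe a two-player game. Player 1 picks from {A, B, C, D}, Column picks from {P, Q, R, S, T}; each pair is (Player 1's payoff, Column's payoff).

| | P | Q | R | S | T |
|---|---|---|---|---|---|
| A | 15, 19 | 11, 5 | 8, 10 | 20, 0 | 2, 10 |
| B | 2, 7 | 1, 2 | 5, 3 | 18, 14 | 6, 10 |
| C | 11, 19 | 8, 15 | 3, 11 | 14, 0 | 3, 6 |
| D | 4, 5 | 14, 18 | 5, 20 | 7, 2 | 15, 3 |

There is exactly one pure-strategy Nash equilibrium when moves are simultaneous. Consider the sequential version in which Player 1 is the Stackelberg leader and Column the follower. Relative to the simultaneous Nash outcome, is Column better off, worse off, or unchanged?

worse off

Work backward from Column's decision.
- A: Column compares 19, 5, 10, 0, 10 and picks P; Player 1 would get 15.
- B: Column compares 7, 2, 3, 14, 10 and picks S; Player 1 would get 18.
- C: Column compares 19, 15, 11, 0, 6 and picks P; Player 1 would get 11.
- D: Column compares 5, 18, 20, 2, 3 and picks R; Player 1 would get 5.
Player 1's induced payoffs are 15, 18, 11, 5, so Player 1 commits to B. Subgame-perfect outcome: (B, S) with payoffs (18, 14).
Under simultaneous play:
Player 1's best replies: P→A; Q→D; R→A; S→A; T→D.
Column's best replies: A→P; B→S; C→P; D→R.
Only (A, P) has each player best-responding; Nash payoffs (15, 19).
Column earns 14 sequentially versus 19 at the Nash outcome: worse off.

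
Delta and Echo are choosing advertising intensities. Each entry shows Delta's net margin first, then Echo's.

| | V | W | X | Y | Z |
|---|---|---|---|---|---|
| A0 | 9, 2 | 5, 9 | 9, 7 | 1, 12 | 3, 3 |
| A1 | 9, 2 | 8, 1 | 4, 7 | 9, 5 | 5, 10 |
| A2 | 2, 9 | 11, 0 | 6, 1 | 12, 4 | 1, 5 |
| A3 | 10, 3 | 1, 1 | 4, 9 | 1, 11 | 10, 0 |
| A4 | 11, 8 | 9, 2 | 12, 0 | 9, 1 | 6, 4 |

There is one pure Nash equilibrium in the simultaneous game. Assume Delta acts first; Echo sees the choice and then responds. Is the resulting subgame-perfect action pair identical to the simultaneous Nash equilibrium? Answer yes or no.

yes

Backward induction with Delta moving first.
- A0: BR = Y, leader payoff 1.
- A1: BR = Z, leader payoff 5.
- A2: BR = V, leader payoff 2.
- A3: BR = Y, leader payoff 1.
- A4: BR = V, leader payoff 11.
Delta's induced payoffs are 1, 5, 2, 1, 11, so Delta commits to A4. Subgame-perfect outcome: (A4, V) with payoffs (11, 8).
Now find the simultaneous Nash equilibrium.
Delta's best replies: V→A4; W→A2; X→A4; Y→A2; Z→A3.
Echo's best replies: A0→Y; A1→Z; A2→V; A3→Y; A4→V.
Only (A4, V) has each player best-responding; Nash payoffs (11, 8).
Sequential outcome (A4, V) coincides with the Nash profile (A4, V).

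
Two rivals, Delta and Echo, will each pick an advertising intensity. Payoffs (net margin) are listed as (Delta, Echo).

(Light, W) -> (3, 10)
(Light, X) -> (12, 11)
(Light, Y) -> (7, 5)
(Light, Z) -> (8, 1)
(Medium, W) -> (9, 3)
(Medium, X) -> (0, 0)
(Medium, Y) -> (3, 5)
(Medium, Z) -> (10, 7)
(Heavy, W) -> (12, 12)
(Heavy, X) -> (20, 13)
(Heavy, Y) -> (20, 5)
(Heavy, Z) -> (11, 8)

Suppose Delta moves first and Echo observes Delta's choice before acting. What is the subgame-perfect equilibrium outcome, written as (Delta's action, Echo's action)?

(Heavy, X)

Backward induction with Delta moving first.
- Light: Echo compares 10, 11, 5, 1 and picks X; Delta would get 12.
- Medium: Echo compares 3, 0, 5, 7 and picks Z; Delta would get 10.
- Heavy: Echo compares 12, 13, 5, 8 and picks X; Delta would get 20.
Delta's induced payoffs are 12, 10, 20, so Delta commits to Heavy. Subgame-perfect outcome: (Heavy, X) with payoffs (20, 13).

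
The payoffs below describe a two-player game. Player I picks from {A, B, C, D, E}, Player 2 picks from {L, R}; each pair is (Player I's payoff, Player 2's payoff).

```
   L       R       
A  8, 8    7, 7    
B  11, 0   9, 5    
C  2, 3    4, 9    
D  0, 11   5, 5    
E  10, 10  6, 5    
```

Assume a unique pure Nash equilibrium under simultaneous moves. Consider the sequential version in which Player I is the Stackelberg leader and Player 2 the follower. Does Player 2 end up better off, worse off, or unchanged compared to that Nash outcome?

better off

Backward induction with Player I moving first.
- A: BR = L, leader payoff 8.
- B: BR = R, leader payoff 9.
- C: BR = R, leader payoff 4.
- D: BR = L, leader payoff 0.
- E: BR = L, leader payoff 10.
Maximizing over 8, 9, 4, 0, 10, Player I chooses E. Subgame-perfect outcome: (E, L) with payoffs (10, 10).
Under simultaneous play:
Player I's best replies: L→B; R→B.
Player 2's best replies: A→L; B→R; C→R; D→L; E→L.
The unique mutual best reply is (B, R), giving (9, 5).
Player 2 earns 10 sequentially versus 5 at the Nash outcome: better off.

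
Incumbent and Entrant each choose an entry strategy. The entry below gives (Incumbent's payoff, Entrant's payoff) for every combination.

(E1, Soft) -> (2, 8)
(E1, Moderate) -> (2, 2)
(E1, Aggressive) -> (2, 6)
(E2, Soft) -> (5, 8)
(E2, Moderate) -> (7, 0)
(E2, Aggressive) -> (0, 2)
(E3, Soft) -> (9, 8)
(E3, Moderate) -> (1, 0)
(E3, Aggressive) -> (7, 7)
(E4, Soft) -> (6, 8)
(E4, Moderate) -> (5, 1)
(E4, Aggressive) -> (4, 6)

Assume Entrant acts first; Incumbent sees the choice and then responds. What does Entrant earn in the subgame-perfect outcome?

Work backward from Incumbent's decision.
- Soft: BR = E3, leader payoff 8.
- Moderate: BR = E2, leader payoff 0.
- Aggressive: BR = E3, leader payoff 7.
Among 8, 0, 7, the best is 8 at Soft. Subgame-perfect outcome: (E3, Soft) with payoffs (9, 8).

8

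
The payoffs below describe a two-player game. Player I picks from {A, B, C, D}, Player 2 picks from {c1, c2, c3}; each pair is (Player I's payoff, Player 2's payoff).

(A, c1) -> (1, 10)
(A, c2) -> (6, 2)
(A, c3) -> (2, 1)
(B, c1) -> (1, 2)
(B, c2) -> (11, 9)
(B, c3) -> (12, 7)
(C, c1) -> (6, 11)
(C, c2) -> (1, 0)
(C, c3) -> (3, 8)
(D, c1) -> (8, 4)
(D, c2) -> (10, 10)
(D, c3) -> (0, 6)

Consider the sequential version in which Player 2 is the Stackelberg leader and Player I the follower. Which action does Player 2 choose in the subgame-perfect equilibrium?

Solve by backward induction (Player 2 leads).
- c1 → Player I plays D (best of 1, 1, 6, 8); Player 2 gets 4.
- c2 → Player I plays B (best of 6, 11, 1, 10); Player 2 gets 9.
- c3 → Player I plays B (best of 2, 12, 3, 0); Player 2 gets 7.
Maximizing over 4, 9, 7, Player 2 chooses c2. Subgame-perfect outcome: (B, c2) with payoffs (11, 9).

c2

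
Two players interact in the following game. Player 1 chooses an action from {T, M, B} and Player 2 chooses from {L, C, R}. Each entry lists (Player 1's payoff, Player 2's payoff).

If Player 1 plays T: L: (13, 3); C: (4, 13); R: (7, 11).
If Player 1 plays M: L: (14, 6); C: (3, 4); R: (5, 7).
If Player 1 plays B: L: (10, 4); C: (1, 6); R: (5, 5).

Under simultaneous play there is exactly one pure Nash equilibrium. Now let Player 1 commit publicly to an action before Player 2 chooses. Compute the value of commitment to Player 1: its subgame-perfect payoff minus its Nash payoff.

1

Work backward from Player 2's decision.
- T → Player 2 plays C (best of 3, 13, 11); Player 1 gets 4.
- M → Player 2 plays R (best of 6, 4, 7); Player 1 gets 5.
- B → Player 2 plays C (best of 4, 6, 5); Player 1 gets 1.
Player 1's induced payoffs are 4, 5, 1, so Player 1 commits to M. Subgame-perfect outcome: (M, R) with payoffs (5, 7).
For the simultaneous game, intersect best replies.
Player 1's best replies: L→M; C→T; R→T.
Player 2's best replies: T→C; M→R; B→C.
The unique mutual best reply is (T, C), giving (4, 13).
Player 1's commitment gain: 5 − 4 = 1.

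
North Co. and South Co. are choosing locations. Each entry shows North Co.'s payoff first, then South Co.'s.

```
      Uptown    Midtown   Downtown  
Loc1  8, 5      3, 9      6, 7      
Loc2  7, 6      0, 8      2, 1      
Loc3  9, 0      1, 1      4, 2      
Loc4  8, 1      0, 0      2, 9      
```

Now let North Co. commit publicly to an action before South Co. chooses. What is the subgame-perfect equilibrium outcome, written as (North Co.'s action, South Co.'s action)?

Solve by backward induction (North Co. leads).
- Loc1: BR = Midtown, leader payoff 3.
- Loc2: BR = Midtown, leader payoff 0.
- Loc3: BR = Downtown, leader payoff 4.
- Loc4: BR = Downtown, leader payoff 2.
Maximizing over 3, 0, 4, 2, North Co. chooses Loc3. Subgame-perfect outcome: (Loc3, Downtown) with payoffs (4, 2).

(Loc3, Downtown)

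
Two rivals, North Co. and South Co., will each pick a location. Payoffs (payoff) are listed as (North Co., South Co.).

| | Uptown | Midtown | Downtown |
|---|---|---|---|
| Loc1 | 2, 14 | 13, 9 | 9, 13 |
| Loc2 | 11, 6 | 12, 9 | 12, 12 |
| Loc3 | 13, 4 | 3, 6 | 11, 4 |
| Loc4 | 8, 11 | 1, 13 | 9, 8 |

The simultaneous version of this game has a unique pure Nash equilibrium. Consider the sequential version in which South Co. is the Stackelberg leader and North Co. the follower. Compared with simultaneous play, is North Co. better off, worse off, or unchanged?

Backward induction with South Co. moving first.
- Uptown: BR = Loc3, leader payoff 4.
- Midtown: BR = Loc1, leader payoff 9.
- Downtown: BR = Loc2, leader payoff 12.
Maximizing over 4, 9, 12, South Co. chooses Downtown. Subgame-perfect outcome: (Loc2, Downtown) with payoffs (12, 12).
For the simultaneous game, intersect best replies.
North Co.'s best replies: Uptown→Loc3; Midtown→Loc1; Downtown→Loc2.
South Co.'s best replies: Loc1→Uptown; Loc2→Downtown; Loc3→Midtown; Loc4→Midtown.
Only (Loc2, Downtown) has each player best-responding; Nash payoffs (12, 12).
North Co. earns 12 sequentially versus 12 at the Nash outcome: unchanged.

unchanged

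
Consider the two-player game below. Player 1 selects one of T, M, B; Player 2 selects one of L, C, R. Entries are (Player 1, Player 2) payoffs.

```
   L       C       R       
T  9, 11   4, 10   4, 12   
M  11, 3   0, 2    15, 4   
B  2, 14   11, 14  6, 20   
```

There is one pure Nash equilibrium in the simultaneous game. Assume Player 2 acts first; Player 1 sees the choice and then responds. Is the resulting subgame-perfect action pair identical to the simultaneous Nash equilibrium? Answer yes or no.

no

Solve by backward induction (Player 2 leads).
- L: Player 1 compares 9, 11, 2 and picks M; Player 2 would get 3.
- C: Player 1 compares 4, 0, 11 and picks B; Player 2 would get 14.
- R: Player 1 compares 4, 15, 6 and picks M; Player 2 would get 4.
Player 2's induced payoffs are 3, 14, 4, so Player 2 commits to C. Subgame-perfect outcome: (B, C) with payoffs (11, 14).
For the simultaneous game, intersect best replies.
Player 1's best replies: L→M; C→B; R→M.
Player 2's best replies: T→R; M→R; B→R.
The unique mutual best reply is (M, R), giving (15, 4).
Sequential outcome (B, C) differs from the Nash profile (M, R).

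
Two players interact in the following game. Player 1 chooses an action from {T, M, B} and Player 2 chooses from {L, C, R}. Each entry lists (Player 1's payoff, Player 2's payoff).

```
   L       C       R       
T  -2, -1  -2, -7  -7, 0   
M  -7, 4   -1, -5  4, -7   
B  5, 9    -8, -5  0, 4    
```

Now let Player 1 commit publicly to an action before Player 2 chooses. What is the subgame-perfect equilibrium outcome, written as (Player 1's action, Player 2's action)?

(B, L)

Solve by backward induction (Player 1 leads).
- T → Player 2 plays R (best of -1, -7, 0); Player 1 gets -7.
- M → Player 2 plays L (best of 4, -5, -7); Player 1 gets -7.
- B → Player 2 plays L (best of 9, -5, 4); Player 1 gets 5.
Among -7, -7, 5, the best is 5 at B. Subgame-perfect outcome: (B, L) with payoffs (5, 9).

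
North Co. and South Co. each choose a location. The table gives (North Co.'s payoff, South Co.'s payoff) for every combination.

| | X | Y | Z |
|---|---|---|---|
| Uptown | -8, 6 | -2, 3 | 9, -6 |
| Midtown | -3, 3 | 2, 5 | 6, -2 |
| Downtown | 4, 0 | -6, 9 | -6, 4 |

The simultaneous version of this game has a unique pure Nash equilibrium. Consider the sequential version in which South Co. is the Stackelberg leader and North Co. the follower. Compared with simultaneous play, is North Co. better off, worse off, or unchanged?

Solve by backward induction (South Co. leads).
- X: North Co. compares -8, -3, 4 and picks Downtown; South Co. would get 0.
- Y: North Co. compares -2, 2, -6 and picks Midtown; South Co. would get 5.
- Z: North Co. compares 9, 6, -6 and picks Uptown; South Co. would get -6.
South Co.'s induced payoffs are 0, 5, -6, so South Co. commits to Y. Subgame-perfect outcome: (Midtown, Y) with payoffs (2, 5).
Now find the simultaneous Nash equilibrium.
North Co.'s best replies: X→Downtown; Y→Midtown; Z→Uptown.
South Co.'s best replies: Uptown→X; Midtown→Y; Downtown→Y.
The unique mutual best reply is (Midtown, Y), giving (2, 5).
North Co. earns 2 sequentially versus 2 at the Nash outcome: unchanged.

unchanged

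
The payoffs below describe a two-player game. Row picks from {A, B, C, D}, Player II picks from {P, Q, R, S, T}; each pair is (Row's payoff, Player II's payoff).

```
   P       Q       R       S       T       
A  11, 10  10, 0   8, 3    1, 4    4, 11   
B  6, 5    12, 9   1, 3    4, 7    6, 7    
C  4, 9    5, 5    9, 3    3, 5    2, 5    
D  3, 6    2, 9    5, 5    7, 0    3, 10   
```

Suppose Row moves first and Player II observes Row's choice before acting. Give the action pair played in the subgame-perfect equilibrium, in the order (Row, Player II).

(B, Q)

Work backward from Player II's decision.
- A → Player II plays T (best of 10, 0, 3, 4, 11); Row gets 4.
- B → Player II plays Q (best of 5, 9, 3, 7, 7); Row gets 12.
- C → Player II plays P (best of 9, 5, 3, 5, 5); Row gets 4.
- D → Player II plays T (best of 6, 9, 5, 0, 10); Row gets 3.
Row's induced payoffs are 4, 12, 4, 3, so Row commits to B. Subgame-perfect outcome: (B, Q) with payoffs (12, 9).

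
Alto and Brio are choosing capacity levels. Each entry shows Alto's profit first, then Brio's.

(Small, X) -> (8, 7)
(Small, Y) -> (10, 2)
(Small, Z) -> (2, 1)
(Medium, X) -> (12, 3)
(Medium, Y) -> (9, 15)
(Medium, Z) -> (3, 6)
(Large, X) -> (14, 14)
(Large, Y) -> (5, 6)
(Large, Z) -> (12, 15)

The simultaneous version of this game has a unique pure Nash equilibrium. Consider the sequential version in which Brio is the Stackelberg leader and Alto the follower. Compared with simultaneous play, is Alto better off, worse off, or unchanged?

unchanged

Backward induction with Brio moving first.
- X → Alto plays Large (best of 8, 12, 14); Brio gets 14.
- Y → Alto plays Small (best of 10, 9, 5); Brio gets 2.
- Z → Alto plays Large (best of 2, 3, 12); Brio gets 15.
Among 14, 2, 15, the best is 15 at Z. Subgame-perfect outcome: (Large, Z) with payoffs (12, 15).
Under simultaneous play:
Alto's best replies: X→Large; Y→Small; Z→Large.
Brio's best replies: Small→X; Medium→Y; Large→Z.
The unique mutual best reply is (Large, Z), giving (12, 15).
Alto earns 12 sequentially versus 12 at the Nash outcome: unchanged.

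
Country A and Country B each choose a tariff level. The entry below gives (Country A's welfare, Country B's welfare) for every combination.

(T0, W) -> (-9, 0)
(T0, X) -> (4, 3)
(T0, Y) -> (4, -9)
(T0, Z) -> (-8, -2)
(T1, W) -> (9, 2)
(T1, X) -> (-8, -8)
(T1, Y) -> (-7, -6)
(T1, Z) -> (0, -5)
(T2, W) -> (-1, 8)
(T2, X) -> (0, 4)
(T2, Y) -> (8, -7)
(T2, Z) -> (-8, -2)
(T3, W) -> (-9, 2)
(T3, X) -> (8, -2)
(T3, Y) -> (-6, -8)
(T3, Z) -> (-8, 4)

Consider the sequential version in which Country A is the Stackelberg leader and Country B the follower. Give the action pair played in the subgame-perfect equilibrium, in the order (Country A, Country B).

(T1, W)

Country B best-responds to each possible Country A move:
- T0 → Country B plays X (best of 0, 3, -9, -2); Country A gets 4.
- T1 → Country B plays W (best of 2, -8, -6, -5); Country A gets 9.
- T2 → Country B plays W (best of 8, 4, -7, -2); Country A gets -1.
- T3 → Country B plays Z (best of 2, -2, -8, 4); Country A gets -8.
Country A's induced payoffs are 4, 9, -1, -8, so Country A commits to T1. Subgame-perfect outcome: (T1, W) with payoffs (9, 2).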